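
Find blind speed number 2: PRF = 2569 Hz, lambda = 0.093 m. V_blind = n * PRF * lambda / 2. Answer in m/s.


V_blind = 2 * 2569 * 0.093 / 2 = 238.9 m/s

238.9 m/s


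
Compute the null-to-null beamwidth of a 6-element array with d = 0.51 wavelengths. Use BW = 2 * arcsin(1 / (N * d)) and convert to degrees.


1/(N*d) = 1/(6*0.51) = 0.326797
BW = 2*arcsin(0.326797) = 38.1 degrees

38.1 degrees


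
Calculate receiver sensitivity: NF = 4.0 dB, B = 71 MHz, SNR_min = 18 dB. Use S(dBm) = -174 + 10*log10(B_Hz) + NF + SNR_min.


10*log10(71000000.0) = 78.51
S = -174 + 78.51 + 4.0 + 18 = -73.5 dBm

-73.5 dBm


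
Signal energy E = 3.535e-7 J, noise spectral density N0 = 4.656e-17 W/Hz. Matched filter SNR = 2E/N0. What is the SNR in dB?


SNR_lin = 2 * 3.535e-7 / 4.656e-17 = 1.518e10
SNR_dB = 10*log10(1.518e10) = 101.8 dB

101.8 dB


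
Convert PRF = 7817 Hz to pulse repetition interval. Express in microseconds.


PRI = 1/7817 = 0.0001279263 s = 127.9 us

127.9 us


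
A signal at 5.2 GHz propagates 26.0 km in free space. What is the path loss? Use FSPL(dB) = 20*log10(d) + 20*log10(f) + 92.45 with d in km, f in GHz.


20*log10(26.0) = 28.3
20*log10(5.2) = 14.32
FSPL = 135.1 dB

135.1 dB


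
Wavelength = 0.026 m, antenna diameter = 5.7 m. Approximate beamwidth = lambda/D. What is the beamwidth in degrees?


BW_rad = 0.026 / 5.7 = 0.004561
BW_deg = 0.26 degrees

0.26 degrees


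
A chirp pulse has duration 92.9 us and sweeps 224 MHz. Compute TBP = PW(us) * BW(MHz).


TBP = 92.9 * 224 = 20809.6

20809.6


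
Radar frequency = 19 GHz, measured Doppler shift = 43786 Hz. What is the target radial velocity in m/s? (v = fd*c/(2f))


v = 43786 * 3e8 / (2 * 19000000000.0) = 345.7 m/s

345.7 m/s


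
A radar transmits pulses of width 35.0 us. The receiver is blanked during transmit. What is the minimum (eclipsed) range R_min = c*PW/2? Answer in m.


R_min = 3e8 * 35.0e-6 / 2 = 5250.0 m

5250.0 m


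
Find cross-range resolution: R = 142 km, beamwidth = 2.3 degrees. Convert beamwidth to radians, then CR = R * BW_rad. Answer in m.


BW_rad = 0.040142573
CR = 142000 * 0.040142573 = 5700.2 m

5700.2 m


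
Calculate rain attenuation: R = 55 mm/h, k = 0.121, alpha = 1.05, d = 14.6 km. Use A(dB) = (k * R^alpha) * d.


gamma = 0.121 * 55^1.05 = 8.131416 dB/km
A = 8.131416 * 14.6 = 118.72 dB

118.72 dB


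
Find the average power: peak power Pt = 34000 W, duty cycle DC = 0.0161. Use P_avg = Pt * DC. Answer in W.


P_avg = 34000 * 0.0161 = 547.4 W

547.4 W


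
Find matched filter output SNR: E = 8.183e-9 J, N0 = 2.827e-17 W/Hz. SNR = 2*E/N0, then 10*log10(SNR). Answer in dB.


SNR_lin = 2 * 8.183e-9 / 2.827e-17 = 5.789e8
SNR_dB = 10*log10(5.789e8) = 87.6 dB

87.6 dB


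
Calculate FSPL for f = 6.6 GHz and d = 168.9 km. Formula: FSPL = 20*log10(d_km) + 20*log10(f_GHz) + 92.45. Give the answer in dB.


20*log10(168.9) = 44.55
20*log10(6.6) = 16.39
FSPL = 153.4 dB

153.4 dB


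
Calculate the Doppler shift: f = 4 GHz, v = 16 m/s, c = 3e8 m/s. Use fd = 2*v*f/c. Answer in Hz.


fd = 2 * 16 * 4000000000.0 / 3e8 = 426.7 Hz

426.7 Hz


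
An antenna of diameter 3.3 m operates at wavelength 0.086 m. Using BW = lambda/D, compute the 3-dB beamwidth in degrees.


BW_rad = 0.086 / 3.3 = 0.026061
BW_deg = 1.49 degrees

1.49 degrees


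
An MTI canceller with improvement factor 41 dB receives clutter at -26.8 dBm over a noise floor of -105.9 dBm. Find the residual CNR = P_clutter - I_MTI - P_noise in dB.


CNR = -26.8 - 41 - (-105.9) = 38.1 dB

38.1 dB


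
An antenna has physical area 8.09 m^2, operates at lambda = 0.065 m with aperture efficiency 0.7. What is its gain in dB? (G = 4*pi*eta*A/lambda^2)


G_linear = 4*pi*0.7*8.09/0.065^2 = 16843.4
G_dB = 10*log10(16843.4) = 42.3 dB

42.3 dB


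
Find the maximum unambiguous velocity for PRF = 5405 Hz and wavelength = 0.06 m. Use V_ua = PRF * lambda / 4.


V_ua = 5405 * 0.06 / 4 = 81.1 m/s

81.1 m/s


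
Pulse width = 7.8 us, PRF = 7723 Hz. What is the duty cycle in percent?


DC = 7.8e-6 * 7723 * 100 = 6.02%

6.02%


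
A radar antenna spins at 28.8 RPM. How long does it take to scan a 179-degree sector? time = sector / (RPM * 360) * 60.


t = 179 / (28.8 * 360) * 60 = 1.04 s

1.04 s


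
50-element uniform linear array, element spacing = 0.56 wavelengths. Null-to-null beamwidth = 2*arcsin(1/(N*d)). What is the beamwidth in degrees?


1/(N*d) = 1/(50*0.56) = 0.035714
BW = 2*arcsin(0.035714) = 4.1 degrees

4.1 degrees


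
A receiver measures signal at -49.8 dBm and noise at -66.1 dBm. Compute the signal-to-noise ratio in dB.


SNR = -49.8 - (-66.1) = 16.3 dB

16.3 dB


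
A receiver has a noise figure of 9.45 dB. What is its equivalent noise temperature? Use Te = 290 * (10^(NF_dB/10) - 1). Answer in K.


NF_lin = 10^(9.45/10) = 8.810489
Te = 290 * (8.810489 - 1) = 2265.0 K

2265.0 K


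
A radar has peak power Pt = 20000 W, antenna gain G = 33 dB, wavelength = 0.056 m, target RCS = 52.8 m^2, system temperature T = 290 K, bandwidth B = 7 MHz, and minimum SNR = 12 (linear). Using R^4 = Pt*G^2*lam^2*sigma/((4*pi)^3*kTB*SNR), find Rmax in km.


G_lin = 10^(33/10) = 1995.262315
R^4 = 20000 * 1995.262315^2 * 0.056^2 * 52.8 / ((4*pi)^3 * 1.38e-23 * 290 * 7000000.0 * 12)
R^4 = 1.97631e19 m^4
R_max = (1.97631e19)^(1/4) = 66675.1 m = 66.7 km

66.7 km


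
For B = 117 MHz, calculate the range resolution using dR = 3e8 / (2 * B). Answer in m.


dR = 3e8 / (2 * 117000000.0) = 1.28 m

1.28 m


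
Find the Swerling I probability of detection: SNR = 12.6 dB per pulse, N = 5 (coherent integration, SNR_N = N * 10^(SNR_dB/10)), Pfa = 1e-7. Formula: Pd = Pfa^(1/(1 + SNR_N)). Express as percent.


SNR_lin = 10^(12.6/10) = 18.19701
SNR_N = 5 * 18.19701 = 90.98505
1/(1 + SNR_N) = 1/91.98505 = 0.0108713
Pd = (1e-7)^0.0108713 = 0.83927
Pd = 83.9%

83.9%


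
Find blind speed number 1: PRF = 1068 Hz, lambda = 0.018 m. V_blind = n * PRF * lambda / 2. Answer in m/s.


V_blind = 1 * 1068 * 0.018 / 2 = 9.6 m/s

9.6 m/s


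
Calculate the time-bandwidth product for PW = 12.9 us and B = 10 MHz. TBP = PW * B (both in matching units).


TBP = 12.9 * 10 = 129.0

129.0


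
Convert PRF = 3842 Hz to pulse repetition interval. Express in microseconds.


PRI = 1/3842 = 0.0002602811 s = 260.3 us

260.3 us


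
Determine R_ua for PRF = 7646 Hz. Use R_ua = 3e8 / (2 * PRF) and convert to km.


R_ua = 3e8 / (2 * 7646) = 19618.1 m = 19.6 km

19.6 km


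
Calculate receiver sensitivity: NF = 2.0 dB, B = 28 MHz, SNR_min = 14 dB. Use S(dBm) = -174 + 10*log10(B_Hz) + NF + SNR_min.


10*log10(28000000.0) = 74.47
S = -174 + 74.47 + 2.0 + 14 = -83.5 dBm

-83.5 dBm


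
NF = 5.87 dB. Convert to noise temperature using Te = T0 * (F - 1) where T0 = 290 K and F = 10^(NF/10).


NF_lin = 10^(5.87/10) = 3.86367
Te = 290 * (3.86367 - 1) = 830.5 K

830.5 K


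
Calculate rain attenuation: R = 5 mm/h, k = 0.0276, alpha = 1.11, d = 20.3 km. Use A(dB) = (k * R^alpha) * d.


gamma = 0.0276 * 5^1.11 = 0.164727 dB/km
A = 0.164727 * 20.3 = 3.34 dB

3.34 dB


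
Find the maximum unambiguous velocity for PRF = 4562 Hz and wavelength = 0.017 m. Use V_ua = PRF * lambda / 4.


V_ua = 4562 * 0.017 / 4 = 19.4 m/s

19.4 m/s


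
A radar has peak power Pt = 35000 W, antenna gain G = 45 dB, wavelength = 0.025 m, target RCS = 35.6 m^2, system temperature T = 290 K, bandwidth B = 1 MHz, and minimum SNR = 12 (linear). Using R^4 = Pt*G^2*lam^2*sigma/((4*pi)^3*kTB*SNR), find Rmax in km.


G_lin = 10^(45/10) = 31622.776602
R^4 = 35000 * 31622.776602^2 * 0.025^2 * 35.6 / ((4*pi)^3 * 1.38e-23 * 290 * 1000000.0 * 12)
R^4 = 8.17166e21 m^4
R_max = (8.17166e21)^(1/4) = 300661.3 m = 300.7 km

300.7 km


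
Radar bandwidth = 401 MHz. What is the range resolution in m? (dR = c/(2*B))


dR = 3e8 / (2 * 401000000.0) = 0.37 m

0.37 m


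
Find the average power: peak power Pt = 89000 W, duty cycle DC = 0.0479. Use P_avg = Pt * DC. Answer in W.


P_avg = 89000 * 0.0479 = 4263.1 W

4263.1 W


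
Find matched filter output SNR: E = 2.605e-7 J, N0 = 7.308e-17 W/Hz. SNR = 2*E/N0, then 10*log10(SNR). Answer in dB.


SNR_lin = 2 * 2.605e-7 / 7.308e-17 = 7.129e9
SNR_dB = 10*log10(7.129e9) = 98.5 dB

98.5 dB


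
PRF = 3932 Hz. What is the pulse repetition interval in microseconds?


PRI = 1/3932 = 0.0002543235 s = 254.3 us

254.3 us


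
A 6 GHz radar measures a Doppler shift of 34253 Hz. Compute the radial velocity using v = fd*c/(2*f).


v = 34253 * 3e8 / (2 * 6000000000.0) = 856.3 m/s

856.3 m/s


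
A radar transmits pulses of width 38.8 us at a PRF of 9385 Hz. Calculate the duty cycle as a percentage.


DC = 38.8e-6 * 9385 * 100 = 36.41%

36.41%


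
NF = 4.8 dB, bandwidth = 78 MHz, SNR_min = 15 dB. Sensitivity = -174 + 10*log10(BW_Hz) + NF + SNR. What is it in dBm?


10*log10(78000000.0) = 78.92
S = -174 + 78.92 + 4.8 + 15 = -75.3 dBm

-75.3 dBm


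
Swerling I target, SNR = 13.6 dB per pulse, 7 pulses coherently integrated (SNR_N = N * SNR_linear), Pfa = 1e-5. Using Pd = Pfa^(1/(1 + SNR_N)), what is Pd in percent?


SNR_lin = 10^(13.6/10) = 22.90868
SNR_N = 7 * 22.90868 = 160.36076
1/(1 + SNR_N) = 1/161.36076 = 0.0061973
Pd = (1e-5)^0.0061973 = 0.93114
Pd = 93.1%

93.1%


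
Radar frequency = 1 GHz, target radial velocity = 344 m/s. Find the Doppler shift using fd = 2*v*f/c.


fd = 2 * 344 * 1000000000.0 / 3e8 = 2293.3 Hz

2293.3 Hz


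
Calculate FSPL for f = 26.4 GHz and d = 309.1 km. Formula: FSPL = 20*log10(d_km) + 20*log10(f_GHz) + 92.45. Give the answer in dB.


20*log10(309.1) = 49.8
20*log10(26.4) = 28.43
FSPL = 170.7 dB

170.7 dB


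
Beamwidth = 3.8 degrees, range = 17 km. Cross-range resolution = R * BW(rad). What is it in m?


BW_rad = 0.066322512
CR = 17000 * 0.066322512 = 1127.5 m

1127.5 m


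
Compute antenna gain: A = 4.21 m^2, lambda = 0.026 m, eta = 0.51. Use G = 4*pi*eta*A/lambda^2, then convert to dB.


G_linear = 4*pi*0.51*4.21/0.026^2 = 39913.1
G_dB = 10*log10(39913.1) = 46.0 dB

46.0 dB


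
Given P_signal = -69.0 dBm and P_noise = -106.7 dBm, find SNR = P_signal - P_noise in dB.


SNR = -69.0 - (-106.7) = 37.7 dB

37.7 dB


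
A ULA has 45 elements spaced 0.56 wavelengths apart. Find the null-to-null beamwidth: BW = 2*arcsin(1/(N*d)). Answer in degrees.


1/(N*d) = 1/(45*0.56) = 0.039683
BW = 2*arcsin(0.039683) = 4.5 degrees

4.5 degrees


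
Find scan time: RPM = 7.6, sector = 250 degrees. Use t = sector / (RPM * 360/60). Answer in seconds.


t = 250 / (7.6 * 360) * 60 = 5.48 s

5.48 s


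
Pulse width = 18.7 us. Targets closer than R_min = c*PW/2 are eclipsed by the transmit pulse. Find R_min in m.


R_min = 3e8 * 18.7e-6 / 2 = 2805.0 m

2805.0 m


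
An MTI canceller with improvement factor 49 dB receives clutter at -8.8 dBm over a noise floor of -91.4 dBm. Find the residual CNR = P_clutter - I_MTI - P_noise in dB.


CNR = -8.8 - 49 - (-91.4) = 33.6 dB

33.6 dB


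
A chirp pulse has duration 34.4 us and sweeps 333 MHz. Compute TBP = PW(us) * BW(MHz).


TBP = 34.4 * 333 = 11455.2

11455.2


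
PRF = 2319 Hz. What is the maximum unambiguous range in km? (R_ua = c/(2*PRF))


R_ua = 3e8 / (2 * 2319) = 64683.1 m = 64.7 km

64.7 km


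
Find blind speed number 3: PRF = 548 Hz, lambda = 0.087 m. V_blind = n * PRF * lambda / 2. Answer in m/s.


V_blind = 3 * 548 * 0.087 / 2 = 71.5 m/s

71.5 m/s


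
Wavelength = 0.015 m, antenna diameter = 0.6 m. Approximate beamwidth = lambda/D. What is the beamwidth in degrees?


BW_rad = 0.015 / 0.6 = 0.025
BW_deg = 1.43 degrees

1.43 degrees


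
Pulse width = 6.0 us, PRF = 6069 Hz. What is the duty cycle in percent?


DC = 6.0e-6 * 6069 * 100 = 3.64%

3.64%


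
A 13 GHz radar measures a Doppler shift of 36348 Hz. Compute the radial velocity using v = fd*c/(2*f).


v = 36348 * 3e8 / (2 * 13000000000.0) = 419.4 m/s

419.4 m/s


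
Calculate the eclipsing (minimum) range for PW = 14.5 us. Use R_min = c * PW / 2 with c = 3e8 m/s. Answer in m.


R_min = 3e8 * 14.5e-6 / 2 = 2175.0 m

2175.0 m


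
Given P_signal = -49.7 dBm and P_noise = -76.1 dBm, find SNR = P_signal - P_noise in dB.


SNR = -49.7 - (-76.1) = 26.4 dB

26.4 dB


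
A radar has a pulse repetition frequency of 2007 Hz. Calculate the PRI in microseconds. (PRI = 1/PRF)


PRI = 1/2007 = 0.0004982561 s = 498.3 us

498.3 us


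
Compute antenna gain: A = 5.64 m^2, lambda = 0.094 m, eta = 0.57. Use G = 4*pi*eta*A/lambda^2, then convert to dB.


G_linear = 4*pi*0.57*5.64/0.094^2 = 4572.02
G_dB = 10*log10(4572.02) = 36.6 dB

36.6 dB


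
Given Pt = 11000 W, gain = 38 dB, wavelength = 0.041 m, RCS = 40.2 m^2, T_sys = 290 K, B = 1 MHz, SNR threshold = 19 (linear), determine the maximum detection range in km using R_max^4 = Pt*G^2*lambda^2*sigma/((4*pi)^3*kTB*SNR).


G_lin = 10^(38/10) = 6309.573445
R^4 = 11000 * 6309.573445^2 * 0.041^2 * 40.2 / ((4*pi)^3 * 1.38e-23 * 290 * 1000000.0 * 19)
R^4 = 1.96122e20 m^4
R_max = (1.96122e20)^(1/4) = 118340.0 m = 118.3 km

118.3 km


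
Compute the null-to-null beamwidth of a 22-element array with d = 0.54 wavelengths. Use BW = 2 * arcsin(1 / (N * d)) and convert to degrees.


1/(N*d) = 1/(22*0.54) = 0.084175
BW = 2*arcsin(0.084175) = 9.7 degrees

9.7 degrees


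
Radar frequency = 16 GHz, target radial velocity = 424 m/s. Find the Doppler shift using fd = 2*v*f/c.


fd = 2 * 424 * 16000000000.0 / 3e8 = 45226.7 Hz

45226.7 Hz


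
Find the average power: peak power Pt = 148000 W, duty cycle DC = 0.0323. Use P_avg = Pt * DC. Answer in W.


P_avg = 148000 * 0.0323 = 4780.4 W

4780.4 W


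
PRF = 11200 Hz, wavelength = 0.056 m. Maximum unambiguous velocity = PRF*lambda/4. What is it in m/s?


V_ua = 11200 * 0.056 / 4 = 156.8 m/s

156.8 m/s


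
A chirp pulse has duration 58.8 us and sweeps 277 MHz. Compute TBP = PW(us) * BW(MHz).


TBP = 58.8 * 277 = 16287.6

16287.6


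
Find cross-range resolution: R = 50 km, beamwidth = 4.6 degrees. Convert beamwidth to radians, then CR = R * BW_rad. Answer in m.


BW_rad = 0.080285146
CR = 50000 * 0.080285146 = 4014.3 m

4014.3 m


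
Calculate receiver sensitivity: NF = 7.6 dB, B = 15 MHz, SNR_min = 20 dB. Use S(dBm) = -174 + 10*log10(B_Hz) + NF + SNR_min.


10*log10(15000000.0) = 71.76
S = -174 + 71.76 + 7.6 + 20 = -74.6 dBm

-74.6 dBm


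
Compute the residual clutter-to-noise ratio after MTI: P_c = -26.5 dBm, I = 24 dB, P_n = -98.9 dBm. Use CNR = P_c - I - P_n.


CNR = -26.5 - 24 - (-98.9) = 48.4 dB

48.4 dB


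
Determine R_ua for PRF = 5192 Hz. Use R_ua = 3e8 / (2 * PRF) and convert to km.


R_ua = 3e8 / (2 * 5192) = 28890.6 m = 28.9 km

28.9 km


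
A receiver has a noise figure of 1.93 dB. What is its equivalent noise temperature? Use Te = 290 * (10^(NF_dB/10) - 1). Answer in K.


NF_lin = 10^(1.93/10) = 1.559553
Te = 290 * (1.559553 - 1) = 162.3 K

162.3 K


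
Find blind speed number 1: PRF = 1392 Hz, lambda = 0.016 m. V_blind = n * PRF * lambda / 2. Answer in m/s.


V_blind = 1 * 1392 * 0.016 / 2 = 11.1 m/s

11.1 m/s


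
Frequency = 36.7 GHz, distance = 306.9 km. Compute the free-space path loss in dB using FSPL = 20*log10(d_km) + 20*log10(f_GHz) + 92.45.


20*log10(306.9) = 49.74
20*log10(36.7) = 31.29
FSPL = 173.5 dB

173.5 dB


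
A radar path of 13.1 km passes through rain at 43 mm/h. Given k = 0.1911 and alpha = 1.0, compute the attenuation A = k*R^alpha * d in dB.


gamma = 0.1911 * 43^1.0 = 8.2173 dB/km
A = 8.2173 * 13.1 = 107.65 dB

107.65 dB


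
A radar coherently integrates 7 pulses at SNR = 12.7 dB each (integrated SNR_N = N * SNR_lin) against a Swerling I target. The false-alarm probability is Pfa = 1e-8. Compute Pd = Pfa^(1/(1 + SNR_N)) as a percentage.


SNR_lin = 10^(12.7/10) = 18.62087
SNR_N = 7 * 18.62087 = 130.34609
1/(1 + SNR_N) = 1/131.34609 = 0.0076135
Pd = (1e-8)^0.0076135 = 0.86914
Pd = 86.9%

86.9%


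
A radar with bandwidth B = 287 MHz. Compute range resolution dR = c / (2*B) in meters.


dR = 3e8 / (2 * 287000000.0) = 0.52 m

0.52 m


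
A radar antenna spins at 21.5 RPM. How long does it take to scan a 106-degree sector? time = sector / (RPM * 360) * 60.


t = 106 / (21.5 * 360) * 60 = 0.82 s

0.82 s


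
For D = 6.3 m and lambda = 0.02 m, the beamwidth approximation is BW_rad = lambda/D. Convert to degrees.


BW_rad = 0.02 / 6.3 = 0.003175
BW_deg = 0.18 degrees

0.18 degrees


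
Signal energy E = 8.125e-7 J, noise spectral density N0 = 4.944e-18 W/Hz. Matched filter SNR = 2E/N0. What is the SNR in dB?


SNR_lin = 2 * 8.125e-7 / 4.944e-18 = 3.287e11
SNR_dB = 10*log10(3.287e11) = 115.2 dB

115.2 dB


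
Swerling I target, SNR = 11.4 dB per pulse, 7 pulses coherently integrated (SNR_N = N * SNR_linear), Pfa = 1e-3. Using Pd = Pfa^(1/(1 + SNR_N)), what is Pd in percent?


SNR_lin = 10^(11.4/10) = 13.80384
SNR_N = 7 * 13.80384 = 96.62688
1/(1 + SNR_N) = 1/97.62688 = 0.0102431
Pd = (1e-3)^0.0102431 = 0.93169
Pd = 93.2%

93.2%


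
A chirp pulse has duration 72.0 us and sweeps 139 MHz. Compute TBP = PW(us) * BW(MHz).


TBP = 72.0 * 139 = 10008.0

10008.0


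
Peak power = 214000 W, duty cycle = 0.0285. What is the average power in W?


P_avg = 214000 * 0.0285 = 6099.0 W

6099.0 W


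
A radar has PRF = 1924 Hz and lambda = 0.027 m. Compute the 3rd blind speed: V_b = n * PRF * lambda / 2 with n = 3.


V_blind = 3 * 1924 * 0.027 / 2 = 77.9 m/s

77.9 m/s


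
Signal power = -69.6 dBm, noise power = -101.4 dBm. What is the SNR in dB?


SNR = -69.6 - (-101.4) = 31.8 dB

31.8 dB


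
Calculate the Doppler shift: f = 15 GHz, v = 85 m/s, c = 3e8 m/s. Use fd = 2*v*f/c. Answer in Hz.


fd = 2 * 85 * 15000000000.0 / 3e8 = 8500.0 Hz

8500.0 Hz


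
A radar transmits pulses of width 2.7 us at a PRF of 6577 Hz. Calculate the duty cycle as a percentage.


DC = 2.7e-6 * 6577 * 100 = 1.78%

1.78%


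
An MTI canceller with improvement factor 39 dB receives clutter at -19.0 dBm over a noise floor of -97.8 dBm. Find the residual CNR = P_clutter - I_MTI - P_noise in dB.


CNR = -19.0 - 39 - (-97.8) = 39.8 dB

39.8 dB


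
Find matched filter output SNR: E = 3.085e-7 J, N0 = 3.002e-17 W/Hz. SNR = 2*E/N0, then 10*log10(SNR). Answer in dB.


SNR_lin = 2 * 3.085e-7 / 3.002e-17 = 2.055e10
SNR_dB = 10*log10(2.055e10) = 103.1 dB

103.1 dB


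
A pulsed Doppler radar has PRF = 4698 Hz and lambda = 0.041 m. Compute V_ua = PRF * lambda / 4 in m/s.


V_ua = 4698 * 0.041 / 4 = 48.2 m/s

48.2 m/s


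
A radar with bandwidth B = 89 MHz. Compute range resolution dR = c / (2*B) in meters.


dR = 3e8 / (2 * 89000000.0) = 1.69 m

1.69 m


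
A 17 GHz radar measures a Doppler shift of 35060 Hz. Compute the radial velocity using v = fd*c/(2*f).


v = 35060 * 3e8 / (2 * 17000000000.0) = 309.4 m/s

309.4 m/s


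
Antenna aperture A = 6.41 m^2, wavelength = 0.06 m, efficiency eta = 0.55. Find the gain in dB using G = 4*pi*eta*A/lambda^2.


G_linear = 4*pi*0.55*6.41/0.06^2 = 12306.32
G_dB = 10*log10(12306.32) = 40.9 dB

40.9 dB


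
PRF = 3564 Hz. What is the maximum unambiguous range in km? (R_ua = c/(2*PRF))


R_ua = 3e8 / (2 * 3564) = 42087.5 m = 42.1 km

42.1 km


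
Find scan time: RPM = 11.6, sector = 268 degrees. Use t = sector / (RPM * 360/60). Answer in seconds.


t = 268 / (11.6 * 360) * 60 = 3.85 s

3.85 s


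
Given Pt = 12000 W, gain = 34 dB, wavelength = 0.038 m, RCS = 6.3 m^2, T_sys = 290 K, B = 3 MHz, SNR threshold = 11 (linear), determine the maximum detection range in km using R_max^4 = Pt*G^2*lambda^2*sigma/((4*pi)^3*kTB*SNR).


G_lin = 10^(34/10) = 2511.886432
R^4 = 12000 * 2511.886432^2 * 0.038^2 * 6.3 / ((4*pi)^3 * 1.38e-23 * 290 * 3000000.0 * 11)
R^4 = 2.62826e18 m^4
R_max = (2.62826e18)^(1/4) = 40264.0 m = 40.3 km

40.3 km


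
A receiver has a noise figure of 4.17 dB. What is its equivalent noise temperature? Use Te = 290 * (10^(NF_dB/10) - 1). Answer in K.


NF_lin = 10^(4.17/10) = 2.612161
Te = 290 * (2.612161 - 1) = 467.5 K

467.5 K


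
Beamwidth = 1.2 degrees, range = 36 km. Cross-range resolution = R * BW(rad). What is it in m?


BW_rad = 0.020943951
CR = 36000 * 0.020943951 = 754.0 m

754.0 m


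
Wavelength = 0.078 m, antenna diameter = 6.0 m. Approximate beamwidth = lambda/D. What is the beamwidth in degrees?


BW_rad = 0.078 / 6.0 = 0.013
BW_deg = 0.74 degrees

0.74 degrees


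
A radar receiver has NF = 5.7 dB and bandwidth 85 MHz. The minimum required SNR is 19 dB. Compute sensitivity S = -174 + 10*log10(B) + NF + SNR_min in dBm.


10*log10(85000000.0) = 79.29
S = -174 + 79.29 + 5.7 + 19 = -70.0 dBm

-70.0 dBm


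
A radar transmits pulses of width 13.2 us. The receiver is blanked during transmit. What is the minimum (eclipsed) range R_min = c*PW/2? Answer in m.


R_min = 3e8 * 13.2e-6 / 2 = 1980.0 m

1980.0 m


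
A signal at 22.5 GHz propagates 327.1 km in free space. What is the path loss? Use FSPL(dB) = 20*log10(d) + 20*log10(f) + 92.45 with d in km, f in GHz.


20*log10(327.1) = 50.29
20*log10(22.5) = 27.04
FSPL = 169.8 dB

169.8 dB


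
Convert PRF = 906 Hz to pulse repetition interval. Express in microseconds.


PRI = 1/906 = 0.0011037528 s = 1103.8 us

1103.8 us


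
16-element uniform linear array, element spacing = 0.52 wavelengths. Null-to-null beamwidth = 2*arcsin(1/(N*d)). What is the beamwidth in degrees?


1/(N*d) = 1/(16*0.52) = 0.120192
BW = 2*arcsin(0.120192) = 13.8 degrees

13.8 degrees


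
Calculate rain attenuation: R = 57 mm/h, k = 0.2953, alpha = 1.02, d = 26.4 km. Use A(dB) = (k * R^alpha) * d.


gamma = 0.2953 * 57^1.02 = 18.249703 dB/km
A = 18.249703 * 26.4 = 481.79 dB

481.79 dB


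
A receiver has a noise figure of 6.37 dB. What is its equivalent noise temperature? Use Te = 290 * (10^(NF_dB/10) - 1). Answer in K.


NF_lin = 10^(6.37/10) = 4.335109
Te = 290 * (4.335109 - 1) = 967.2 K

967.2 K


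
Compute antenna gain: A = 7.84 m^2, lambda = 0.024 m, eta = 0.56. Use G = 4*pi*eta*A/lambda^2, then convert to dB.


G_linear = 4*pi*0.56*7.84/0.024^2 = 95783.67
G_dB = 10*log10(95783.67) = 49.8 dB

49.8 dB


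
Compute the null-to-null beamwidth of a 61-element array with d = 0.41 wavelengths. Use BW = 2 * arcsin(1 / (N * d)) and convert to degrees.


1/(N*d) = 1/(61*0.41) = 0.039984
BW = 2*arcsin(0.039984) = 4.6 degrees

4.6 degrees


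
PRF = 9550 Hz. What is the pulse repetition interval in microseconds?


PRI = 1/9550 = 0.000104712 s = 104.7 us

104.7 us


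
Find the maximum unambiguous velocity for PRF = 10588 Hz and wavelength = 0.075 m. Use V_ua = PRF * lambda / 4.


V_ua = 10588 * 0.075 / 4 = 198.5 m/s

198.5 m/s


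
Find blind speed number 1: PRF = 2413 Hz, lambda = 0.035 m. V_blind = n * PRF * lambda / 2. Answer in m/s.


V_blind = 1 * 2413 * 0.035 / 2 = 42.2 m/s

42.2 m/s


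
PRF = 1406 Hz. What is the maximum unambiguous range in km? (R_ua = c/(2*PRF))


R_ua = 3e8 / (2 * 1406) = 106685.6 m = 106.7 km

106.7 km


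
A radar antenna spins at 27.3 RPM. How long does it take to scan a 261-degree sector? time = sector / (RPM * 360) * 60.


t = 261 / (27.3 * 360) * 60 = 1.59 s

1.59 s


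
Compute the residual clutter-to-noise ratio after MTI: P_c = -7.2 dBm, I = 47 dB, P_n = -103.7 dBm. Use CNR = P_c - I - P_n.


CNR = -7.2 - 47 - (-103.7) = 49.5 dB

49.5 dB


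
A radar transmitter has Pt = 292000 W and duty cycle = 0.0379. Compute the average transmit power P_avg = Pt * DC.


P_avg = 292000 * 0.0379 = 11066.8 W

11066.8 W


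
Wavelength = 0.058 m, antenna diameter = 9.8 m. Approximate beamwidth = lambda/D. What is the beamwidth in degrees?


BW_rad = 0.058 / 9.8 = 0.005918
BW_deg = 0.34 degrees

0.34 degrees


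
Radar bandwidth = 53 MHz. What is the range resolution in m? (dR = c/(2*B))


dR = 3e8 / (2 * 53000000.0) = 2.83 m

2.83 m


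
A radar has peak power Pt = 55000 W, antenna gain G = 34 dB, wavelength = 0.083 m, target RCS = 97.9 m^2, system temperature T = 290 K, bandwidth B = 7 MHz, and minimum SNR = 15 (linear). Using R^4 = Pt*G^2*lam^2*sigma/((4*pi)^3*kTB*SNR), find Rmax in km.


G_lin = 10^(34/10) = 2511.886432
R^4 = 55000 * 2511.886432^2 * 0.083^2 * 97.9 / ((4*pi)^3 * 1.38e-23 * 290 * 7000000.0 * 15)
R^4 = 2.80676e20 m^4
R_max = (2.80676e20)^(1/4) = 129434.9 m = 129.4 km

129.4 km


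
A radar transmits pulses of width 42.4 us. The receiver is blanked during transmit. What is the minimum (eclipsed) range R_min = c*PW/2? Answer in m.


R_min = 3e8 * 42.4e-6 / 2 = 6360.0 m

6360.0 m


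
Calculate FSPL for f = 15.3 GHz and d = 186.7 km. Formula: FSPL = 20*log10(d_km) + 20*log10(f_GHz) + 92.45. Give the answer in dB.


20*log10(186.7) = 45.42
20*log10(15.3) = 23.69
FSPL = 161.6 dB

161.6 dB


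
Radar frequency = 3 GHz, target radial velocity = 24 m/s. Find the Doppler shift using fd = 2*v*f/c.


fd = 2 * 24 * 3000000000.0 / 3e8 = 480.0 Hz

480.0 Hz


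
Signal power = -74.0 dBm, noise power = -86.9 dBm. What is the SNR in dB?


SNR = -74.0 - (-86.9) = 12.9 dB

12.9 dB


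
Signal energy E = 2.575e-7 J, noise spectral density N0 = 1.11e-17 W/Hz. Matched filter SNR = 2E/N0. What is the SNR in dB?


SNR_lin = 2 * 2.575e-7 / 1.11e-17 = 4.64e10
SNR_dB = 10*log10(4.64e10) = 106.7 dB

106.7 dB


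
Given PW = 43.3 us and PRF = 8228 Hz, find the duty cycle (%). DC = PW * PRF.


DC = 43.3e-6 * 8228 * 100 = 35.63%

35.63%


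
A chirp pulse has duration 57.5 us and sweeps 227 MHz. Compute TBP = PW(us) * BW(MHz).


TBP = 57.5 * 227 = 13052.5

13052.5


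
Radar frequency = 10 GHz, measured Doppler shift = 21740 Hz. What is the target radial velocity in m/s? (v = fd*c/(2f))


v = 21740 * 3e8 / (2 * 10000000000.0) = 326.1 m/s

326.1 m/s


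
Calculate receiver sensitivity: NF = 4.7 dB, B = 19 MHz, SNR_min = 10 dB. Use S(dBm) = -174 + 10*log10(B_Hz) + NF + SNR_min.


10*log10(19000000.0) = 72.79
S = -174 + 72.79 + 4.7 + 10 = -86.5 dBm

-86.5 dBm


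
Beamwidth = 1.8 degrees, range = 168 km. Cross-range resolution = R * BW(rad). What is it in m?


BW_rad = 0.031415927
CR = 168000 * 0.031415927 = 5277.9 m

5277.9 m


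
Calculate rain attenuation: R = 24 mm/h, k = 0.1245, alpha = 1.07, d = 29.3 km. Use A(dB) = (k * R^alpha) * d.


gamma = 0.1245 * 24^1.07 = 3.732462 dB/km
A = 3.732462 * 29.3 = 109.36 dB

109.36 dB


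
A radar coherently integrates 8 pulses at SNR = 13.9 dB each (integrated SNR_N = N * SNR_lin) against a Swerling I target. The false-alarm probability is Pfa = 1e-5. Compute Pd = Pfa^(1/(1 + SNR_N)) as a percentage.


SNR_lin = 10^(13.9/10) = 24.54709
SNR_N = 8 * 24.54709 = 196.37672
1/(1 + SNR_N) = 1/197.37672 = 0.0050665
Pd = (1e-5)^0.0050665 = 0.94334
Pd = 94.3%

94.3%


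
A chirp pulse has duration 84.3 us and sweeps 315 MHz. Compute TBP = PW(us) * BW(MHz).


TBP = 84.3 * 315 = 26554.5

26554.5


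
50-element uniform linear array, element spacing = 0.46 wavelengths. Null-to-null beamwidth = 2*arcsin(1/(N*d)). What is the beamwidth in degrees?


1/(N*d) = 1/(50*0.46) = 0.043478
BW = 2*arcsin(0.043478) = 5.0 degrees

5.0 degrees


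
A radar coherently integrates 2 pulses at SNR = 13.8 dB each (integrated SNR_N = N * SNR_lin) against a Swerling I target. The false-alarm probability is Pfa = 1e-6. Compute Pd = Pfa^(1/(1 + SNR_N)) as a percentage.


SNR_lin = 10^(13.8/10) = 23.98833
SNR_N = 2 * 23.98833 = 47.97666
1/(1 + SNR_N) = 1/48.97666 = 0.0204179
Pd = (1e-6)^0.0204179 = 0.75421
Pd = 75.4%

75.4%


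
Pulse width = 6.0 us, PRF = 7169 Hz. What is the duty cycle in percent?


DC = 6.0e-6 * 7169 * 100 = 4.3%

4.3%


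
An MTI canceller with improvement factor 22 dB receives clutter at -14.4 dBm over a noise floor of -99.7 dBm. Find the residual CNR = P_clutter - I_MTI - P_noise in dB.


CNR = -14.4 - 22 - (-99.7) = 63.3 dB

63.3 dB


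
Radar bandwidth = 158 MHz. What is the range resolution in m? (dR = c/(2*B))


dR = 3e8 / (2 * 158000000.0) = 0.95 m

0.95 m


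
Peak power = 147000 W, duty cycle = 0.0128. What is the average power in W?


P_avg = 147000 * 0.0128 = 1881.6 W

1881.6 W


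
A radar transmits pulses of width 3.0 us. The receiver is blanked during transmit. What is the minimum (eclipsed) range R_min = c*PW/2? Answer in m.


R_min = 3e8 * 3.0e-6 / 2 = 450.0 m

450.0 m


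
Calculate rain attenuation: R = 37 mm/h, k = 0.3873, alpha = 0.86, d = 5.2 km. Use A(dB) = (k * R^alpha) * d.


gamma = 0.3873 * 37^0.86 = 8.643726 dB/km
A = 8.643726 * 5.2 = 44.95 dB

44.95 dB


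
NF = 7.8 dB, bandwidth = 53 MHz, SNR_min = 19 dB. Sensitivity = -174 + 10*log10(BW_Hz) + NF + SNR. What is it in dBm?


10*log10(53000000.0) = 77.24
S = -174 + 77.24 + 7.8 + 19 = -70.0 dBm

-70.0 dBm


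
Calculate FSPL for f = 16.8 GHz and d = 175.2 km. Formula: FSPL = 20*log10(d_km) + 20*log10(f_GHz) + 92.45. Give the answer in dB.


20*log10(175.2) = 44.87
20*log10(16.8) = 24.51
FSPL = 161.8 dB

161.8 dB


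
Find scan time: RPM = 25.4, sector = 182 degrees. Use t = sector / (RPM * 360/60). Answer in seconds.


t = 182 / (25.4 * 360) * 60 = 1.19 s

1.19 s


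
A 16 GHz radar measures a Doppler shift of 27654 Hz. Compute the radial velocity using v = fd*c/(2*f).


v = 27654 * 3e8 / (2 * 16000000000.0) = 259.3 m/s

259.3 m/s


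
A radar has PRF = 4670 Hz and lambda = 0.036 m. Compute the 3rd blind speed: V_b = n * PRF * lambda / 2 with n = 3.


V_blind = 3 * 4670 * 0.036 / 2 = 252.2 m/s

252.2 m/s


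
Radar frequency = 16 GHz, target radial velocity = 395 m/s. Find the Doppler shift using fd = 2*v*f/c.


fd = 2 * 395 * 16000000000.0 / 3e8 = 42133.3 Hz

42133.3 Hz


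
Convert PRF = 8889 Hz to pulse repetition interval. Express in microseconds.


PRI = 1/8889 = 0.0001124986 s = 112.5 us

112.5 us


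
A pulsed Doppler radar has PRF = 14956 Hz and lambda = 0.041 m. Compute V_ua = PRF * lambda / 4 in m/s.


V_ua = 14956 * 0.041 / 4 = 153.3 m/s

153.3 m/s


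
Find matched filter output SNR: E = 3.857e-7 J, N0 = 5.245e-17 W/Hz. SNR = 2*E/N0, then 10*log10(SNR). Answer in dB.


SNR_lin = 2 * 3.857e-7 / 5.245e-17 = 1.471e10
SNR_dB = 10*log10(1.471e10) = 101.7 dB

101.7 dB


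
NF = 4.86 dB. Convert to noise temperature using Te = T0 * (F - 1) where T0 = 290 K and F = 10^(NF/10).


NF_lin = 10^(4.86/10) = 3.061963
Te = 290 * (3.061963 - 1) = 598.0 K

598.0 K


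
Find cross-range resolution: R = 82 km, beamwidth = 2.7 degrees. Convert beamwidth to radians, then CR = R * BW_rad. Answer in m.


BW_rad = 0.04712389
CR = 82000 * 0.04712389 = 3864.2 m

3864.2 m


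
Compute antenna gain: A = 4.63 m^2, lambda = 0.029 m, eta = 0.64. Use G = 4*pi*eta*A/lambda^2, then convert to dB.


G_linear = 4*pi*0.64*4.63/0.029^2 = 44276.66
G_dB = 10*log10(44276.66) = 46.5 dB

46.5 dB


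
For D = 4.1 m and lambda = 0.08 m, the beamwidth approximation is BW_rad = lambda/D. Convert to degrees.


BW_rad = 0.08 / 4.1 = 0.019512
BW_deg = 1.12 degrees

1.12 degrees


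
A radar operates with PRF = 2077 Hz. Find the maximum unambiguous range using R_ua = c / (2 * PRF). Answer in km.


R_ua = 3e8 / (2 * 2077) = 72219.5 m = 72.2 km

72.2 km


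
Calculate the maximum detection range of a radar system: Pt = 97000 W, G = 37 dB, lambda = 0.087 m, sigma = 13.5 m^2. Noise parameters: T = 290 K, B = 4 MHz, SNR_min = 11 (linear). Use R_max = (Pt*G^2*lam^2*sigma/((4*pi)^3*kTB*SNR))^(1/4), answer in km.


G_lin = 10^(37/10) = 5011.872336
R^4 = 97000 * 5011.872336^2 * 0.087^2 * 13.5 / ((4*pi)^3 * 1.38e-23 * 290 * 4000000.0 * 11)
R^4 = 7.125e20 m^4
R_max = (7.125e20)^(1/4) = 163379.0 m = 163.4 km

163.4 km


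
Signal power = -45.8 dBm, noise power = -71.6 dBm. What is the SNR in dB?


SNR = -45.8 - (-71.6) = 25.8 dB

25.8 dB


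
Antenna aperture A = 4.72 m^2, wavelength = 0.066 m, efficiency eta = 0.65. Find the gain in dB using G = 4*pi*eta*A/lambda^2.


G_linear = 4*pi*0.65*4.72/0.066^2 = 8850.69
G_dB = 10*log10(8850.69) = 39.5 dB

39.5 dB


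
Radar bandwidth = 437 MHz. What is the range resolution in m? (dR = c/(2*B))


dR = 3e8 / (2 * 437000000.0) = 0.34 m

0.34 m


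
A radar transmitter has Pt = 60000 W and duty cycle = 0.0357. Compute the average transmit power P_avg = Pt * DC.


P_avg = 60000 * 0.0357 = 2142.0 W

2142.0 W


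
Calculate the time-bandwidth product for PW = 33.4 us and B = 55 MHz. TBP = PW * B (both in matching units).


TBP = 33.4 * 55 = 1837.0

1837.0


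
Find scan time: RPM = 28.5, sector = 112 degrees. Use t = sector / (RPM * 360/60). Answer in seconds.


t = 112 / (28.5 * 360) * 60 = 0.65 s

0.65 s


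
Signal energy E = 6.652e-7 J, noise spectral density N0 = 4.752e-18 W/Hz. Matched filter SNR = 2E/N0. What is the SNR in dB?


SNR_lin = 2 * 6.652e-7 / 4.752e-18 = 2.8e11
SNR_dB = 10*log10(2.8e11) = 114.5 dB

114.5 dB


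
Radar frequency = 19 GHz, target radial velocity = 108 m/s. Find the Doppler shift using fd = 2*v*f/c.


fd = 2 * 108 * 19000000000.0 / 3e8 = 13680.0 Hz

13680.0 Hz


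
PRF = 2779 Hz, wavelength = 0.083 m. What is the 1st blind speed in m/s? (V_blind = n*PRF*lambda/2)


V_blind = 1 * 2779 * 0.083 / 2 = 115.3 m/s

115.3 m/s


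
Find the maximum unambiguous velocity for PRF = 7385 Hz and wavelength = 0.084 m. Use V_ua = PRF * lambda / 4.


V_ua = 7385 * 0.084 / 4 = 155.1 m/s

155.1 m/s


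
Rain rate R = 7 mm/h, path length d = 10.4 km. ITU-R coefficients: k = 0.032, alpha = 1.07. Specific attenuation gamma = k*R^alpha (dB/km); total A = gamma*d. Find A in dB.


gamma = 0.032 * 7^1.07 = 0.256688 dB/km
A = 0.256688 * 10.4 = 2.67 dB

2.67 dB


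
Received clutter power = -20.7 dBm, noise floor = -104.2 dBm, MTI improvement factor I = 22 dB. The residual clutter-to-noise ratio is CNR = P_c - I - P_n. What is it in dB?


CNR = -20.7 - 22 - (-104.2) = 61.5 dB

61.5 dB


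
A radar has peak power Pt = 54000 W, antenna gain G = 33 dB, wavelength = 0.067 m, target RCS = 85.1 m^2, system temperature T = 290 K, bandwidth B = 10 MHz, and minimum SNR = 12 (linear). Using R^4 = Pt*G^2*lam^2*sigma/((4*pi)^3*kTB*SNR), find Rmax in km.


G_lin = 10^(33/10) = 1995.262315
R^4 = 54000 * 1995.262315^2 * 0.067^2 * 85.1 / ((4*pi)^3 * 1.38e-23 * 290 * 10000000.0 * 12)
R^4 = 8.61757e19 m^4
R_max = (8.61757e19)^(1/4) = 96348.8 m = 96.3 km

96.3 km


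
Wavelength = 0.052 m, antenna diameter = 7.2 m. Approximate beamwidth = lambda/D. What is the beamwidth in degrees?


BW_rad = 0.052 / 7.2 = 0.007222
BW_deg = 0.41 degrees

0.41 degrees


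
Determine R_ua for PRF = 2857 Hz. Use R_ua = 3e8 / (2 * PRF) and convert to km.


R_ua = 3e8 / (2 * 2857) = 52502.6 m = 52.5 km

52.5 km


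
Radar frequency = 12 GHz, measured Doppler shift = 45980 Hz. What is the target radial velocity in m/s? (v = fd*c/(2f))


v = 45980 * 3e8 / (2 * 12000000000.0) = 574.8 m/s

574.8 m/s


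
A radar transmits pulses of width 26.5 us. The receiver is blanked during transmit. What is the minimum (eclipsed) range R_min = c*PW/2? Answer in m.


R_min = 3e8 * 26.5e-6 / 2 = 3975.0 m

3975.0 m


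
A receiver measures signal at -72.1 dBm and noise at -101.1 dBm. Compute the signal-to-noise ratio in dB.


SNR = -72.1 - (-101.1) = 29.0 dB

29.0 dB


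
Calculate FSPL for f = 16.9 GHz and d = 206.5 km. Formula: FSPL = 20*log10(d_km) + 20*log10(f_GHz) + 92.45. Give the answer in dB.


20*log10(206.5) = 46.3
20*log10(16.9) = 24.56
FSPL = 163.3 dB

163.3 dB


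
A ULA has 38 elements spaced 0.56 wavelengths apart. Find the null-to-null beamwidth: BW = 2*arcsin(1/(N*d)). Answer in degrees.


1/(N*d) = 1/(38*0.56) = 0.046992
BW = 2*arcsin(0.046992) = 5.4 degrees

5.4 degrees


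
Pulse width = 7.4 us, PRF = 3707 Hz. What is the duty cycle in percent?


DC = 7.4e-6 * 3707 * 100 = 2.74%

2.74%


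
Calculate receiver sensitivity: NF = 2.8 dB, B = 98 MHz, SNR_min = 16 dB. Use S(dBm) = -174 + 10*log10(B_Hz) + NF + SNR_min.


10*log10(98000000.0) = 79.91
S = -174 + 79.91 + 2.8 + 16 = -75.3 dBm

-75.3 dBm


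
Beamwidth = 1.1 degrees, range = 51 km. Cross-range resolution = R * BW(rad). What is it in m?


BW_rad = 0.019198622
CR = 51000 * 0.019198622 = 979.1 m

979.1 m


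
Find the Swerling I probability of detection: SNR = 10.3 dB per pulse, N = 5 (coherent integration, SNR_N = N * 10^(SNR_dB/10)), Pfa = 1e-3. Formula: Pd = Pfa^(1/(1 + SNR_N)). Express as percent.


SNR_lin = 10^(10.3/10) = 10.71519
SNR_N = 5 * 10.71519 = 53.57595
1/(1 + SNR_N) = 1/54.57595 = 0.0183231
Pd = (1e-3)^0.0183231 = 0.88111
Pd = 88.1%

88.1%


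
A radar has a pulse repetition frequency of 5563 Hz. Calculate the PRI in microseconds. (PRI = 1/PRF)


PRI = 1/5563 = 0.0001797591 s = 179.8 us

179.8 us


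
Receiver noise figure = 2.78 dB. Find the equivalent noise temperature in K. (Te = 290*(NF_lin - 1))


NF_lin = 10^(2.78/10) = 1.896706
Te = 290 * (1.896706 - 1) = 260.0 K

260.0 K


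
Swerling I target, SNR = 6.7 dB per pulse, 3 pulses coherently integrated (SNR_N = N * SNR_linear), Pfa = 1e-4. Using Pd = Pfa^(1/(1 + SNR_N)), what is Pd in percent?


SNR_lin = 10^(6.7/10) = 4.67735
SNR_N = 3 * 4.67735 = 14.03205
1/(1 + SNR_N) = 1/15.03205 = 0.0665245
Pd = (1e-4)^0.0665245 = 0.54188
Pd = 54.2%

54.2%


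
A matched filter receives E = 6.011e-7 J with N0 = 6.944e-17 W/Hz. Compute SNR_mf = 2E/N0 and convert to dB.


SNR_lin = 2 * 6.011e-7 / 6.944e-17 = 1.731e10
SNR_dB = 10*log10(1.731e10) = 102.4 dB

102.4 dB


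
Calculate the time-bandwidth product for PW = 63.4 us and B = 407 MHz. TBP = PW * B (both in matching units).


TBP = 63.4 * 407 = 25803.8

25803.8


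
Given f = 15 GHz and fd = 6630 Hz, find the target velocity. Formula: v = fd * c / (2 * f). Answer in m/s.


v = 6630 * 3e8 / (2 * 15000000000.0) = 66.3 m/s

66.3 m/s


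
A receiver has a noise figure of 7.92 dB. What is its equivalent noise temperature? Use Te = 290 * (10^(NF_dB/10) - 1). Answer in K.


NF_lin = 10^(7.92/10) = 6.194411
Te = 290 * (6.194411 - 1) = 1506.4 K

1506.4 K


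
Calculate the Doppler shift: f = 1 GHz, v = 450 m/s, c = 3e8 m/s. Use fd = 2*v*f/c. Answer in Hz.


fd = 2 * 450 * 1000000000.0 / 3e8 = 3000.0 Hz

3000.0 Hz


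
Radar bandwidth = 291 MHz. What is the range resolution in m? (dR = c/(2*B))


dR = 3e8 / (2 * 291000000.0) = 0.52 m

0.52 m


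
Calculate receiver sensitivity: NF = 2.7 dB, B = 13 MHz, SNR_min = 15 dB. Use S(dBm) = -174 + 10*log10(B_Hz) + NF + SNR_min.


10*log10(13000000.0) = 71.14
S = -174 + 71.14 + 2.7 + 15 = -85.2 dBm

-85.2 dBm


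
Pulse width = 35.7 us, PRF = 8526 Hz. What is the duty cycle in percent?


DC = 35.7e-6 * 8526 * 100 = 30.44%

30.44%


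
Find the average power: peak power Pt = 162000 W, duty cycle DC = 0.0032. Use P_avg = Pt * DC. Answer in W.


P_avg = 162000 * 0.0032 = 518.4 W

518.4 W


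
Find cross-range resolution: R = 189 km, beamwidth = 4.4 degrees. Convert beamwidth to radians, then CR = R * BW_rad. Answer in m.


BW_rad = 0.076794487
CR = 189000 * 0.076794487 = 14514.2 m

14514.2 m


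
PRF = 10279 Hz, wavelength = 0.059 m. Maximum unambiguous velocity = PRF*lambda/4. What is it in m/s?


V_ua = 10279 * 0.059 / 4 = 151.6 m/s

151.6 m/s


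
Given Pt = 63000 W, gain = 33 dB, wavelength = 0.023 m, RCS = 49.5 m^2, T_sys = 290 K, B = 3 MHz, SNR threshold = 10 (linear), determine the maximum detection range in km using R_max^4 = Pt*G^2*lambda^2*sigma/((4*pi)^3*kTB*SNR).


G_lin = 10^(33/10) = 1995.262315
R^4 = 63000 * 1995.262315^2 * 0.023^2 * 49.5 / ((4*pi)^3 * 1.38e-23 * 290 * 3000000.0 * 10)
R^4 = 2.7566e19 m^4
R_max = (2.7566e19)^(1/4) = 72459.2 m = 72.5 km

72.5 km
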